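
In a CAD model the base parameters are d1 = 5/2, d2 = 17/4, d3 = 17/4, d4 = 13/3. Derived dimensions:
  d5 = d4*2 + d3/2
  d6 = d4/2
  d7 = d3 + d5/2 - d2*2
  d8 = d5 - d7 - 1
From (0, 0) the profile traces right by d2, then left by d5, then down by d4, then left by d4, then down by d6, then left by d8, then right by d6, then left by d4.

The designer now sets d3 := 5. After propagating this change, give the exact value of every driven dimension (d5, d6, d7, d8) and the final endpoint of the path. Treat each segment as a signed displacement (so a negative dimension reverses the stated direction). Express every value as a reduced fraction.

d5 = 67/6
d6 = 13/6
d7 = 25/12
d8 = 97/12
endpoint = (-43/2, -13/2)

Apply edit: d3 := 5
  d5 = d4*2 + d3/2 = 67/6
  d6 = d4/2 = 13/6
  d7 = d3 + d5/2 - d2*2 = 25/12
  d8 = d5 - d7 - 1 = 97/12
Walk from origin (0, 0):
  seg 1: right by d2 = 17/4 → (17/4, 0)
  seg 2: left by d5 = 67/6 → (-83/12, 0)
  seg 3: down by d4 = 13/3 → (-83/12, -13/3)
  seg 4: left by d4 = 13/3 → (-45/4, -13/3)
  seg 5: down by d6 = 13/6 → (-45/4, -13/2)
  seg 6: left by d8 = 97/12 → (-58/3, -13/2)
  seg 7: right by d6 = 13/6 → (-103/6, -13/2)
  seg 8: left by d4 = 13/3 → (-43/2, -13/2)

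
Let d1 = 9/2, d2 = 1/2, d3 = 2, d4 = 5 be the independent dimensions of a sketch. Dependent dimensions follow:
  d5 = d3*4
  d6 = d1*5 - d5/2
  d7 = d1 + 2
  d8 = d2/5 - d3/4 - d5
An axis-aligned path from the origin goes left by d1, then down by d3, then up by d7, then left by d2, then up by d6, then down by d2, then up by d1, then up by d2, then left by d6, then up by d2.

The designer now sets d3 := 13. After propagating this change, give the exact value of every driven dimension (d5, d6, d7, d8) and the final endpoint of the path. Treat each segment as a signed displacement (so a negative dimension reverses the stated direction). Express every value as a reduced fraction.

d5 = 52
d6 = -7/2
d7 = 13/2
d8 = -1103/20
endpoint = (-3/2, -5)

Apply edit: d3 := 13
  d5 = d3*4 = 52
  d6 = d1*5 - d5/2 = -7/2
  d7 = d1 + 2 = 13/2
  d8 = d2/5 - d3/4 - d5 = -1103/20
Walk from origin (0, 0):
  seg 1: left by d1 = 9/2 → (-9/2, 0)
  seg 2: down by d3 = 13 → (-9/2, -13)
  seg 3: up by d7 = 13/2 → (-9/2, -13/2)
  seg 4: left by d2 = 1/2 → (-5, -13/2)
  seg 5: up by d6 = -7/2 → (-5, -10)
  seg 6: down by d2 = 1/2 → (-5, -21/2)
  seg 7: up by d1 = 9/2 → (-5, -6)
  seg 8: up by d2 = 1/2 → (-5, -11/2)
  seg 9: left by d6 = -7/2 → (-3/2, -11/2)
  seg 10: up by d2 = 1/2 → (-3/2, -5)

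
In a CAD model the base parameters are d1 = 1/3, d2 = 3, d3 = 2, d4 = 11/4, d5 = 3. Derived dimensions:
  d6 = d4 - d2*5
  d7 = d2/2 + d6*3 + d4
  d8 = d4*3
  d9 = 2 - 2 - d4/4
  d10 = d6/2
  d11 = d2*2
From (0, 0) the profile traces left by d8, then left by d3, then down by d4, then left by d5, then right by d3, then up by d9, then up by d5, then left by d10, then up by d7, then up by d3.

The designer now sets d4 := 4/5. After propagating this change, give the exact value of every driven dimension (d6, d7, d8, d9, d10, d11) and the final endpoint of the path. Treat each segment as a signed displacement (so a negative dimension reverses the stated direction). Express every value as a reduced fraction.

Apply edit: d4 := 4/5
  d6 = d4 - d2*5 = -71/5
  d7 = d2/2 + d6*3 + d4 = -403/10
  d8 = d4*3 = 12/5
  d9 = 2 - 2 - d4/4 = -1/5
  d10 = d6/2 = -71/10
  d11 = d2*2 = 6
Walk from origin (0, 0):
  seg 1: left by d8 = 12/5 → (-12/5, 0)
  seg 2: left by d3 = 2 → (-22/5, 0)
  seg 3: down by d4 = 4/5 → (-22/5, -4/5)
  seg 4: left by d5 = 3 → (-37/5, -4/5)
  seg 5: right by d3 = 2 → (-27/5, -4/5)
  seg 6: up by d9 = -1/5 → (-27/5, -1)
  seg 7: up by d5 = 3 → (-27/5, 2)
  seg 8: left by d10 = -71/10 → (17/10, 2)
  seg 9: up by d7 = -403/10 → (17/10, -383/10)
  seg 10: up by d3 = 2 → (17/10, -363/10)

d6 = -71/5
d7 = -403/10
d8 = 12/5
d9 = -1/5
d10 = -71/10
d11 = 6
endpoint = (17/10, -363/10)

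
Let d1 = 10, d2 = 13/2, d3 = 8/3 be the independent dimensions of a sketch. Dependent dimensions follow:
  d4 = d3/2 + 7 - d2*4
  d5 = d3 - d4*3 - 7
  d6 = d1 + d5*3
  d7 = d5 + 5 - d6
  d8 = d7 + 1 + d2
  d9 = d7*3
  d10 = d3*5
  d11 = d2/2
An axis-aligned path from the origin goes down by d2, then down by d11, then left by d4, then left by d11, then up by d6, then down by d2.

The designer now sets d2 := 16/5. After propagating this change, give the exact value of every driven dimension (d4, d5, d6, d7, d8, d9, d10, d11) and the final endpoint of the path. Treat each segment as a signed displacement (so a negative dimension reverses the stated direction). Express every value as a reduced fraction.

Apply edit: d2 := 16/5
  d4 = d3/2 + 7 - d2*4 = -67/15
  d5 = d3 - d4*3 - 7 = 136/15
  d6 = d1 + d5*3 = 186/5
  d7 = d5 + 5 - d6 = -347/15
  d8 = d7 + 1 + d2 = -284/15
  d9 = d7*3 = -347/5
  d10 = d3*5 = 40/3
  d11 = d2/2 = 8/5
Walk from origin (0, 0):
  seg 1: down by d2 = 16/5 → (0, -16/5)
  seg 2: down by d11 = 8/5 → (0, -24/5)
  seg 3: left by d4 = -67/15 → (67/15, -24/5)
  seg 4: left by d11 = 8/5 → (43/15, -24/5)
  seg 5: up by d6 = 186/5 → (43/15, 162/5)
  seg 6: down by d2 = 16/5 → (43/15, 146/5)

d4 = -67/15
d5 = 136/15
d6 = 186/5
d7 = -347/15
d8 = -284/15
d9 = -347/5
d10 = 40/3
d11 = 8/5
endpoint = (43/15, 146/5)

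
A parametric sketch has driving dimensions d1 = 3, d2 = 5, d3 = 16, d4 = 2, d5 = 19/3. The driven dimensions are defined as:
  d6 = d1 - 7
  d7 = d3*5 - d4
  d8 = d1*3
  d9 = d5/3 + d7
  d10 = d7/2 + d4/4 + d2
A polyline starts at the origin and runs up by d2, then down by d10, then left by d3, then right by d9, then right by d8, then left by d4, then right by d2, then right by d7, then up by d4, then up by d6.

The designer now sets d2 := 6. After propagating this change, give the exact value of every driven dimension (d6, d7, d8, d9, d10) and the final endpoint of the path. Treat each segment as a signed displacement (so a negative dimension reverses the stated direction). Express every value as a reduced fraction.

d6 = -4
d7 = 78
d8 = 9
d9 = 721/9
d10 = 91/2
endpoint = (1396/9, -83/2)

Apply edit: d2 := 6
  d6 = d1 - 7 = -4
  d7 = d3*5 - d4 = 78
  d8 = d1*3 = 9
  d9 = d5/3 + d7 = 721/9
  d10 = d7/2 + d4/4 + d2 = 91/2
Walk from origin (0, 0):
  seg 1: up by d2 = 6 → (0, 6)
  seg 2: down by d10 = 91/2 → (0, -79/2)
  seg 3: left by d3 = 16 → (-16, -79/2)
  seg 4: right by d9 = 721/9 → (577/9, -79/2)
  seg 5: right by d8 = 9 → (658/9, -79/2)
  seg 6: left by d4 = 2 → (640/9, -79/2)
  seg 7: right by d2 = 6 → (694/9, -79/2)
  seg 8: right by d7 = 78 → (1396/9, -79/2)
  seg 9: up by d4 = 2 → (1396/9, -75/2)
  seg 10: up by d6 = -4 → (1396/9, -83/2)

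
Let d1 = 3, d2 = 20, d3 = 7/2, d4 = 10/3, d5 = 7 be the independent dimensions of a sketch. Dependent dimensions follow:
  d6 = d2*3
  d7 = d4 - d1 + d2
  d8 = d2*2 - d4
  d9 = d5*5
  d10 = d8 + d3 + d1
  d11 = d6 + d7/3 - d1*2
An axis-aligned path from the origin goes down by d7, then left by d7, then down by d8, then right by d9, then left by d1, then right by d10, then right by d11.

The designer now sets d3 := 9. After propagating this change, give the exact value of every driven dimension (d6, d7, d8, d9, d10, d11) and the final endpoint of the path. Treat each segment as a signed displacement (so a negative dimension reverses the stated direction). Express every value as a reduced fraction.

Apply edit: d3 := 9
  d6 = d2*3 = 60
  d7 = d4 - d1 + d2 = 61/3
  d8 = d2*2 - d4 = 110/3
  d9 = d5*5 = 35
  d10 = d8 + d3 + d1 = 146/3
  d11 = d6 + d7/3 - d1*2 = 547/9
Walk from origin (0, 0):
  seg 1: down by d7 = 61/3 → (0, -61/3)
  seg 2: left by d7 = 61/3 → (-61/3, -61/3)
  seg 3: down by d8 = 110/3 → (-61/3, -57)
  seg 4: right by d9 = 35 → (44/3, -57)
  seg 5: left by d1 = 3 → (35/3, -57)
  seg 6: right by d10 = 146/3 → (181/3, -57)
  seg 7: right by d11 = 547/9 → (1090/9, -57)

d6 = 60
d7 = 61/3
d8 = 110/3
d9 = 35
d10 = 146/3
d11 = 547/9
endpoint = (1090/9, -57)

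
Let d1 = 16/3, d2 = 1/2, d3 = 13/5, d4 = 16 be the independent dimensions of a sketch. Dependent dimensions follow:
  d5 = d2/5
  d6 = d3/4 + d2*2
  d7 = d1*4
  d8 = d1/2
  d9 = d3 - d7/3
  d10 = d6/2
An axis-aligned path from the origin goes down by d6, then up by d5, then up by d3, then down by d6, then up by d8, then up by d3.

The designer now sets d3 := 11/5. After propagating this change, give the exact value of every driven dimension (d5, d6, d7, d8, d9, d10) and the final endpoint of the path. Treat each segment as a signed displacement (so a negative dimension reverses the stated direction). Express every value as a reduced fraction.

d5 = 1/10
d6 = 31/20
d7 = 64/3
d8 = 8/3
d9 = -221/45
d10 = 31/40
endpoint = (0, 61/15)

Apply edit: d3 := 11/5
  d5 = d2/5 = 1/10
  d6 = d3/4 + d2*2 = 31/20
  d7 = d1*4 = 64/3
  d8 = d1/2 = 8/3
  d9 = d3 - d7/3 = -221/45
  d10 = d6/2 = 31/40
Walk from origin (0, 0):
  seg 1: down by d6 = 31/20 → (0, -31/20)
  seg 2: up by d5 = 1/10 → (0, -29/20)
  seg 3: up by d3 = 11/5 → (0, 3/4)
  seg 4: down by d6 = 31/20 → (0, -4/5)
  seg 5: up by d8 = 8/3 → (0, 28/15)
  seg 6: up by d3 = 11/5 → (0, 61/15)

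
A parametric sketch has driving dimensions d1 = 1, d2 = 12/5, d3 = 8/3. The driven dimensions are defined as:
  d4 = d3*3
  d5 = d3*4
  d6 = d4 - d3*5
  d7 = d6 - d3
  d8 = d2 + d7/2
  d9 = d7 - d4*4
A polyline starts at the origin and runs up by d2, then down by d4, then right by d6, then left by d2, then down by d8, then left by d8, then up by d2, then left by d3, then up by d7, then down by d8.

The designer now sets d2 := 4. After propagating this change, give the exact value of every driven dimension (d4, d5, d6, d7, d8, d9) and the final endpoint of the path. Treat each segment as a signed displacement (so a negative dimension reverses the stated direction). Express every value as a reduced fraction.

d4 = 8
d5 = 32/3
d6 = -16/3
d7 = -8
d8 = 0
d9 = -40
endpoint = (-12, -8)

Apply edit: d2 := 4
  d4 = d3*3 = 8
  d5 = d3*4 = 32/3
  d6 = d4 - d3*5 = -16/3
  d7 = d6 - d3 = -8
  d8 = d2 + d7/2 = 0
  d9 = d7 - d4*4 = -40
Walk from origin (0, 0):
  seg 1: up by d2 = 4 → (0, 4)
  seg 2: down by d4 = 8 → (0, -4)
  seg 3: right by d6 = -16/3 → (-16/3, -4)
  seg 4: left by d2 = 4 → (-28/3, -4)
  seg 5: down by d8 = 0 → (-28/3, -4)
  seg 6: left by d8 = 0 → (-28/3, -4)
  seg 7: up by d2 = 4 → (-28/3, 0)
  seg 8: left by d3 = 8/3 → (-12, 0)
  seg 9: up by d7 = -8 → (-12, -8)
  seg 10: down by d8 = 0 → (-12, -8)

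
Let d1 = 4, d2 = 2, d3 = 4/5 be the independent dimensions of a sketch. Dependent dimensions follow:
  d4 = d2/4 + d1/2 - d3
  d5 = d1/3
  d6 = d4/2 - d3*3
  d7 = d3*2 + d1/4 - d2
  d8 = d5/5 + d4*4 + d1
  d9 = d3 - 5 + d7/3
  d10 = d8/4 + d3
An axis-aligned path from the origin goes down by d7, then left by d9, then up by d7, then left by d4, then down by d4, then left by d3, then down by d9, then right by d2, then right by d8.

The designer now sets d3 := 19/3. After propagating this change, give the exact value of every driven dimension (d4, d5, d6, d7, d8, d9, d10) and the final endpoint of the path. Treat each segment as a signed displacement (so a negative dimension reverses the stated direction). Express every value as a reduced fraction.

Apply edit: d3 := 19/3
  d4 = d2/4 + d1/2 - d3 = -23/6
  d5 = d1/3 = 4/3
  d6 = d4/2 - d3*3 = -251/12
  d7 = d3*2 + d1/4 - d2 = 35/3
  d8 = d5/5 + d4*4 + d1 = -166/15
  d9 = d3 - 5 + d7/3 = 47/9
  d10 = d8/4 + d3 = 107/30
Walk from origin (0, 0):
  seg 1: down by d7 = 35/3 → (0, -35/3)
  seg 2: left by d9 = 47/9 → (-47/9, -35/3)
  seg 3: up by d7 = 35/3 → (-47/9, 0)
  seg 4: left by d4 = -23/6 → (-25/18, 0)
  seg 5: down by d4 = -23/6 → (-25/18, 23/6)
  seg 6: left by d3 = 19/3 → (-139/18, 23/6)
  seg 7: down by d9 = 47/9 → (-139/18, -25/18)
  seg 8: right by d2 = 2 → (-103/18, -25/18)
  seg 9: right by d8 = -166/15 → (-1511/90, -25/18)

d4 = -23/6
d5 = 4/3
d6 = -251/12
d7 = 35/3
d8 = -166/15
d9 = 47/9
d10 = 107/30
endpoint = (-1511/90, -25/18)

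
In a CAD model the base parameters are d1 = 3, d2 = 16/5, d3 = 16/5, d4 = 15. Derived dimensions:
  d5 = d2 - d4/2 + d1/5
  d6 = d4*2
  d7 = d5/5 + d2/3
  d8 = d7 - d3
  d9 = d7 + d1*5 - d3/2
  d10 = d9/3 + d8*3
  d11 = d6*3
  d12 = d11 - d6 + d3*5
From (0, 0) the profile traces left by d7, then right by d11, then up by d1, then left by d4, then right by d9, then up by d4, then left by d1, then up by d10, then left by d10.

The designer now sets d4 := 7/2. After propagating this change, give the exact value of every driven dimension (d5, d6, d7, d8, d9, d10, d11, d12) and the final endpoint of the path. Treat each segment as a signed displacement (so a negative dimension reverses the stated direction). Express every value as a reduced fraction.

d5 = 41/20
d6 = 7
d7 = 443/300
d8 = -517/300
d9 = 4463/300
d10 = -19/90
d11 = 21
d12 = 30
endpoint = (253/9, 283/45)

Apply edit: d4 := 7/2
  d5 = d2 - d4/2 + d1/5 = 41/20
  d6 = d4*2 = 7
  d7 = d5/5 + d2/3 = 443/300
  d8 = d7 - d3 = -517/300
  d9 = d7 + d1*5 - d3/2 = 4463/300
  d10 = d9/3 + d8*3 = -19/90
  d11 = d6*3 = 21
  d12 = d11 - d6 + d3*5 = 30
Walk from origin (0, 0):
  seg 1: left by d7 = 443/300 → (-443/300, 0)
  seg 2: right by d11 = 21 → (5857/300, 0)
  seg 3: up by d1 = 3 → (5857/300, 3)
  seg 4: left by d4 = 7/2 → (4807/300, 3)
  seg 5: right by d9 = 4463/300 → (309/10, 3)
  seg 6: up by d4 = 7/2 → (309/10, 13/2)
  seg 7: left by d1 = 3 → (279/10, 13/2)
  seg 8: up by d10 = -19/90 → (279/10, 283/45)
  seg 9: left by d10 = -19/90 → (253/9, 283/45)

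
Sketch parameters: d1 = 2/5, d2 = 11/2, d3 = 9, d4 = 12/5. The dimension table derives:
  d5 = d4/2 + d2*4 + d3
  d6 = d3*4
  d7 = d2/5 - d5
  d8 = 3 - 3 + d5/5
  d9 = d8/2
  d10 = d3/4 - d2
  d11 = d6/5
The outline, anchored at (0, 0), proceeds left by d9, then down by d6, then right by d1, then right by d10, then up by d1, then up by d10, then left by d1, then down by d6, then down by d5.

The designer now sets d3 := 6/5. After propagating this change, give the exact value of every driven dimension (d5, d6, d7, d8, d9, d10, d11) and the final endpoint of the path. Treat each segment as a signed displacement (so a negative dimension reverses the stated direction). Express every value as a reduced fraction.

d5 = 122/5
d6 = 24/5
d7 = -233/10
d8 = 122/25
d9 = 61/25
d10 = -26/5
d11 = 24/25
endpoint = (-191/25, -194/5)

Apply edit: d3 := 6/5
  d5 = d4/2 + d2*4 + d3 = 122/5
  d6 = d3*4 = 24/5
  d7 = d2/5 - d5 = -233/10
  d8 = 3 - 3 + d5/5 = 122/25
  d9 = d8/2 = 61/25
  d10 = d3/4 - d2 = -26/5
  d11 = d6/5 = 24/25
Walk from origin (0, 0):
  seg 1: left by d9 = 61/25 → (-61/25, 0)
  seg 2: down by d6 = 24/5 → (-61/25, -24/5)
  seg 3: right by d1 = 2/5 → (-51/25, -24/5)
  seg 4: right by d10 = -26/5 → (-181/25, -24/5)
  seg 5: up by d1 = 2/5 → (-181/25, -22/5)
  seg 6: up by d10 = -26/5 → (-181/25, -48/5)
  seg 7: left by d1 = 2/5 → (-191/25, -48/5)
  seg 8: down by d6 = 24/5 → (-191/25, -72/5)
  seg 9: down by d5 = 122/5 → (-191/25, -194/5)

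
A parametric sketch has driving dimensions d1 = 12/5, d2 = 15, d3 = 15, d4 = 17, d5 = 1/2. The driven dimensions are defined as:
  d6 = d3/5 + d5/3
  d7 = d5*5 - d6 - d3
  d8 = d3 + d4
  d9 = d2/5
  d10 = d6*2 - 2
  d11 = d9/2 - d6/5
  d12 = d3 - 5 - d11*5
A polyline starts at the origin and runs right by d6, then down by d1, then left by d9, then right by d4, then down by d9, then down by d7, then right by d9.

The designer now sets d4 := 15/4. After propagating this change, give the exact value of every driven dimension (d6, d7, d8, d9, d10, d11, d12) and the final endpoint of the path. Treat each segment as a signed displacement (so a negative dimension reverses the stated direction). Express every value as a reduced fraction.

Apply edit: d4 := 15/4
  d6 = d3/5 + d5/3 = 19/6
  d7 = d5*5 - d6 - d3 = -47/3
  d8 = d3 + d4 = 75/4
  d9 = d2/5 = 3
  d10 = d6*2 - 2 = 13/3
  d11 = d9/2 - d6/5 = 13/15
  d12 = d3 - 5 - d11*5 = 17/3
Walk from origin (0, 0):
  seg 1: right by d6 = 19/6 → (19/6, 0)
  seg 2: down by d1 = 12/5 → (19/6, -12/5)
  seg 3: left by d9 = 3 → (1/6, -12/5)
  seg 4: right by d4 = 15/4 → (47/12, -12/5)
  seg 5: down by d9 = 3 → (47/12, -27/5)
  seg 6: down by d7 = -47/3 → (47/12, 154/15)
  seg 7: right by d9 = 3 → (83/12, 154/15)

d6 = 19/6
d7 = -47/3
d8 = 75/4
d9 = 3
d10 = 13/3
d11 = 13/15
d12 = 17/3
endpoint = (83/12, 154/15)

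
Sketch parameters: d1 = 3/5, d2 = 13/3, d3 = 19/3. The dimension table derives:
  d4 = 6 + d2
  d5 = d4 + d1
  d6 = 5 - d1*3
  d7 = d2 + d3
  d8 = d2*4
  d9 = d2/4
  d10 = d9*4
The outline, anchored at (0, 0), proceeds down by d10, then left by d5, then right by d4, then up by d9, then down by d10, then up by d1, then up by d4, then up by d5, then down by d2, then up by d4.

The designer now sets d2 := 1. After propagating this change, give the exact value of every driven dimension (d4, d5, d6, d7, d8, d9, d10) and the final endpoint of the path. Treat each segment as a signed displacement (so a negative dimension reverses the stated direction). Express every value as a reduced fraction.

Apply edit: d2 := 1
  d4 = 6 + d2 = 7
  d5 = d4 + d1 = 38/5
  d6 = 5 - d1*3 = 16/5
  d7 = d2 + d3 = 22/3
  d8 = d2*4 = 4
  d9 = d2/4 = 1/4
  d10 = d9*4 = 1
Walk from origin (0, 0):
  seg 1: down by d10 = 1 → (0, -1)
  seg 2: left by d5 = 38/5 → (-38/5, -1)
  seg 3: right by d4 = 7 → (-3/5, -1)
  seg 4: up by d9 = 1/4 → (-3/5, -3/4)
  seg 5: down by d10 = 1 → (-3/5, -7/4)
  seg 6: up by d1 = 3/5 → (-3/5, -23/20)
  seg 7: up by d4 = 7 → (-3/5, 117/20)
  seg 8: up by d5 = 38/5 → (-3/5, 269/20)
  seg 9: down by d2 = 1 → (-3/5, 249/20)
  seg 10: up by d4 = 7 → (-3/5, 389/20)

d4 = 7
d5 = 38/5
d6 = 16/5
d7 = 22/3
d8 = 4
d9 = 1/4
d10 = 1
endpoint = (-3/5, 389/20)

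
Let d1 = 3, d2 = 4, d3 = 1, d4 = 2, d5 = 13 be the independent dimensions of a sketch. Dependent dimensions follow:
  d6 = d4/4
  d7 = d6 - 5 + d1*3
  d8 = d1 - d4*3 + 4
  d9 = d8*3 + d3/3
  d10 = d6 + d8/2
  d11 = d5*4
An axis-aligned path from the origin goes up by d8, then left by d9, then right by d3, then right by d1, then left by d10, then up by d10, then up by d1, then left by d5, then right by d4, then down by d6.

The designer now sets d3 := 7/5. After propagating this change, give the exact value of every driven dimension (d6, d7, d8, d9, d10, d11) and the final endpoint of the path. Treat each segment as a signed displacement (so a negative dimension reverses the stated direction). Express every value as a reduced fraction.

d6 = 1/2
d7 = 9/2
d8 = 1
d9 = 52/15
d10 = 1
d11 = 52
endpoint = (-166/15, 9/2)

Apply edit: d3 := 7/5
  d6 = d4/4 = 1/2
  d7 = d6 - 5 + d1*3 = 9/2
  d8 = d1 - d4*3 + 4 = 1
  d9 = d8*3 + d3/3 = 52/15
  d10 = d6 + d8/2 = 1
  d11 = d5*4 = 52
Walk from origin (0, 0):
  seg 1: up by d8 = 1 → (0, 1)
  seg 2: left by d9 = 52/15 → (-52/15, 1)
  seg 3: right by d3 = 7/5 → (-31/15, 1)
  seg 4: right by d1 = 3 → (14/15, 1)
  seg 5: left by d10 = 1 → (-1/15, 1)
  seg 6: up by d10 = 1 → (-1/15, 2)
  seg 7: up by d1 = 3 → (-1/15, 5)
  seg 8: left by d5 = 13 → (-196/15, 5)
  seg 9: right by d4 = 2 → (-166/15, 5)
  seg 10: down by d6 = 1/2 → (-166/15, 9/2)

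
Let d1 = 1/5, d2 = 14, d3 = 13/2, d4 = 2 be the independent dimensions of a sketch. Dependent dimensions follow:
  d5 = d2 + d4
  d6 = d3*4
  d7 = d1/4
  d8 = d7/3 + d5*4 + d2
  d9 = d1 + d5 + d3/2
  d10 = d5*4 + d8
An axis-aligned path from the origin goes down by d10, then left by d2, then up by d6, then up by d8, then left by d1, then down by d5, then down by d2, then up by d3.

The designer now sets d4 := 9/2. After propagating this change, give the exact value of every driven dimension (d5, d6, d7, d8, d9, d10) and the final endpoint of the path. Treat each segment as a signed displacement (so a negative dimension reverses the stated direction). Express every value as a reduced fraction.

d5 = 37/2
d6 = 26
d7 = 1/20
d8 = 5281/60
d9 = 439/20
d10 = 9721/60
endpoint = (-71/5, -74)

Apply edit: d4 := 9/2
  d5 = d2 + d4 = 37/2
  d6 = d3*4 = 26
  d7 = d1/4 = 1/20
  d8 = d7/3 + d5*4 + d2 = 5281/60
  d9 = d1 + d5 + d3/2 = 439/20
  d10 = d5*4 + d8 = 9721/60
Walk from origin (0, 0):
  seg 1: down by d10 = 9721/60 → (0, -9721/60)
  seg 2: left by d2 = 14 → (-14, -9721/60)
  seg 3: up by d6 = 26 → (-14, -8161/60)
  seg 4: up by d8 = 5281/60 → (-14, -48)
  seg 5: left by d1 = 1/5 → (-71/5, -48)
  seg 6: down by d5 = 37/2 → (-71/5, -133/2)
  seg 7: down by d2 = 14 → (-71/5, -161/2)
  seg 8: up by d3 = 13/2 → (-71/5, -74)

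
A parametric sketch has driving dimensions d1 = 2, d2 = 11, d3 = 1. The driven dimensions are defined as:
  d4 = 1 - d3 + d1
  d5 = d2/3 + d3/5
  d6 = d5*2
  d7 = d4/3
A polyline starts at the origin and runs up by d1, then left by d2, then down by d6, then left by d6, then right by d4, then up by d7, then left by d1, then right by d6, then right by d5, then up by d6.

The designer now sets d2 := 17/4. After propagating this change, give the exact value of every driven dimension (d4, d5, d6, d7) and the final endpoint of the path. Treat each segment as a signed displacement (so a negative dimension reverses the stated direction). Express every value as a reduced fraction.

d4 = 2
d5 = 97/60
d6 = 97/30
d7 = 2/3
endpoint = (-79/30, 8/3)

Apply edit: d2 := 17/4
  d4 = 1 - d3 + d1 = 2
  d5 = d2/3 + d3/5 = 97/60
  d6 = d5*2 = 97/30
  d7 = d4/3 = 2/3
Walk from origin (0, 0):
  seg 1: up by d1 = 2 → (0, 2)
  seg 2: left by d2 = 17/4 → (-17/4, 2)
  seg 3: down by d6 = 97/30 → (-17/4, -37/30)
  seg 4: left by d6 = 97/30 → (-449/60, -37/30)
  seg 5: right by d4 = 2 → (-329/60, -37/30)
  seg 6: up by d7 = 2/3 → (-329/60, -17/30)
  seg 7: left by d1 = 2 → (-449/60, -17/30)
  seg 8: right by d6 = 97/30 → (-17/4, -17/30)
  seg 9: right by d5 = 97/60 → (-79/30, -17/30)
  seg 10: up by d6 = 97/30 → (-79/30, 8/3)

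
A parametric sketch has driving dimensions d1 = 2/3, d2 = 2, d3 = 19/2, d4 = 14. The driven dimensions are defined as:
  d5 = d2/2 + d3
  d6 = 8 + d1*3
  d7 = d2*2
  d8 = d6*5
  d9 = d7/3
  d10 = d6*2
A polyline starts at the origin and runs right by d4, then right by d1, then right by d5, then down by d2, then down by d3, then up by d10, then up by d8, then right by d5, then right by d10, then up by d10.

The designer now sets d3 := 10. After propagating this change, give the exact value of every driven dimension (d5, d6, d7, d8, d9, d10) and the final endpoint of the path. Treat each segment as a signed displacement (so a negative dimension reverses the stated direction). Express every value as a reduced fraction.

Apply edit: d3 := 10
  d5 = d2/2 + d3 = 11
  d6 = 8 + d1*3 = 10
  d7 = d2*2 = 4
  d8 = d6*5 = 50
  d9 = d7/3 = 4/3
  d10 = d6*2 = 20
Walk from origin (0, 0):
  seg 1: right by d4 = 14 → (14, 0)
  seg 2: right by d1 = 2/3 → (44/3, 0)
  seg 3: right by d5 = 11 → (77/3, 0)
  seg 4: down by d2 = 2 → (77/3, -2)
  seg 5: down by d3 = 10 → (77/3, -12)
  seg 6: up by d10 = 20 → (77/3, 8)
  seg 7: up by d8 = 50 → (77/3, 58)
  seg 8: right by d5 = 11 → (110/3, 58)
  seg 9: right by d10 = 20 → (170/3, 58)
  seg 10: up by d10 = 20 → (170/3, 78)

d5 = 11
d6 = 10
d7 = 4
d8 = 50
d9 = 4/3
d10 = 20
endpoint = (170/3, 78)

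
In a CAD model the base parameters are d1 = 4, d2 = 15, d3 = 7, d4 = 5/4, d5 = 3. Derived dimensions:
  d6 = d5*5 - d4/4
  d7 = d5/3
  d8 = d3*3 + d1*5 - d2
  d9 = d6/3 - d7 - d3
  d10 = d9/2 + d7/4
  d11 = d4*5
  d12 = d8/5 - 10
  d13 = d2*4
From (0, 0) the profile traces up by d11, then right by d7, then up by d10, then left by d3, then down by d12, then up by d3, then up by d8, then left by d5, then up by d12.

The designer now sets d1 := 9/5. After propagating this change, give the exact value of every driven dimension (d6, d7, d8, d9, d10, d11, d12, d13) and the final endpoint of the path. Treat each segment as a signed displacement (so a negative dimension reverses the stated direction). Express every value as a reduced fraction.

Apply edit: d1 := 9/5
  d6 = d5*5 - d4/4 = 235/16
  d7 = d5/3 = 1
  d8 = d3*3 + d1*5 - d2 = 15
  d9 = d6/3 - d7 - d3 = -149/48
  d10 = d9/2 + d7/4 = -125/96
  d11 = d4*5 = 25/4
  d12 = d8/5 - 10 = -7
  d13 = d2*4 = 60
Walk from origin (0, 0):
  seg 1: up by d11 = 25/4 → (0, 25/4)
  seg 2: right by d7 = 1 → (1, 25/4)
  seg 3: up by d10 = -125/96 → (1, 475/96)
  seg 4: left by d3 = 7 → (-6, 475/96)
  seg 5: down by d12 = -7 → (-6, 1147/96)
  seg 6: up by d3 = 7 → (-6, 1819/96)
  seg 7: up by d8 = 15 → (-6, 3259/96)
  seg 8: left by d5 = 3 → (-9, 3259/96)
  seg 9: up by d12 = -7 → (-9, 2587/96)

d6 = 235/16
d7 = 1
d8 = 15
d9 = -149/48
d10 = -125/96
d11 = 25/4
d12 = -7
d13 = 60
endpoint = (-9, 2587/96)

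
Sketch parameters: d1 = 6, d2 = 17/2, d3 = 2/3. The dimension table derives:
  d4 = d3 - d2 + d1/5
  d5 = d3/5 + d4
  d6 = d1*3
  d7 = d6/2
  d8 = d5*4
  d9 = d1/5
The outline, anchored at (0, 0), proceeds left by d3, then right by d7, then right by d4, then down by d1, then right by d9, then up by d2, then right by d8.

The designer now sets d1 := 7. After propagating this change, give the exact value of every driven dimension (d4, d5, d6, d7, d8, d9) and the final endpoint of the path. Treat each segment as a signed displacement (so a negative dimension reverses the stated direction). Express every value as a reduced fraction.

d4 = -193/30
d5 = -63/10
d6 = 21
d7 = 21/2
d8 = -126/5
d9 = 7/5
endpoint = (-102/5, 3/2)

Apply edit: d1 := 7
  d4 = d3 - d2 + d1/5 = -193/30
  d5 = d3/5 + d4 = -63/10
  d6 = d1*3 = 21
  d7 = d6/2 = 21/2
  d8 = d5*4 = -126/5
  d9 = d1/5 = 7/5
Walk from origin (0, 0):
  seg 1: left by d3 = 2/3 → (-2/3, 0)
  seg 2: right by d7 = 21/2 → (59/6, 0)
  seg 3: right by d4 = -193/30 → (17/5, 0)
  seg 4: down by d1 = 7 → (17/5, -7)
  seg 5: right by d9 = 7/5 → (24/5, -7)
  seg 6: up by d2 = 17/2 → (24/5, 3/2)
  seg 7: right by d8 = -126/5 → (-102/5, 3/2)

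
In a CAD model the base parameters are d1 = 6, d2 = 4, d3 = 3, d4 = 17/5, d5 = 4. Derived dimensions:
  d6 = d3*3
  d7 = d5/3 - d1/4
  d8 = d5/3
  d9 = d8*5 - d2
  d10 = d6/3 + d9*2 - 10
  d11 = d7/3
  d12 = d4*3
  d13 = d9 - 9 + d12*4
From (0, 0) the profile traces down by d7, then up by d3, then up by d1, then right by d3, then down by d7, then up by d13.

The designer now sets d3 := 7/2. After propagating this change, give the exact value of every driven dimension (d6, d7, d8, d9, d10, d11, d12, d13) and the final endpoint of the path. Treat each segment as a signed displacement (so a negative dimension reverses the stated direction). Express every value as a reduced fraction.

d6 = 21/2
d7 = -1/6
d8 = 4/3
d9 = 8/3
d10 = -7/6
d11 = -1/18
d12 = 51/5
d13 = 517/15
endpoint = (7/2, 443/10)

Apply edit: d3 := 7/2
  d6 = d3*3 = 21/2
  d7 = d5/3 - d1/4 = -1/6
  d8 = d5/3 = 4/3
  d9 = d8*5 - d2 = 8/3
  d10 = d6/3 + d9*2 - 10 = -7/6
  d11 = d7/3 = -1/18
  d12 = d4*3 = 51/5
  d13 = d9 - 9 + d12*4 = 517/15
Walk from origin (0, 0):
  seg 1: down by d7 = -1/6 → (0, 1/6)
  seg 2: up by d3 = 7/2 → (0, 11/3)
  seg 3: up by d1 = 6 → (0, 29/3)
  seg 4: right by d3 = 7/2 → (7/2, 29/3)
  seg 5: down by d7 = -1/6 → (7/2, 59/6)
  seg 6: up by d13 = 517/15 → (7/2, 443/10)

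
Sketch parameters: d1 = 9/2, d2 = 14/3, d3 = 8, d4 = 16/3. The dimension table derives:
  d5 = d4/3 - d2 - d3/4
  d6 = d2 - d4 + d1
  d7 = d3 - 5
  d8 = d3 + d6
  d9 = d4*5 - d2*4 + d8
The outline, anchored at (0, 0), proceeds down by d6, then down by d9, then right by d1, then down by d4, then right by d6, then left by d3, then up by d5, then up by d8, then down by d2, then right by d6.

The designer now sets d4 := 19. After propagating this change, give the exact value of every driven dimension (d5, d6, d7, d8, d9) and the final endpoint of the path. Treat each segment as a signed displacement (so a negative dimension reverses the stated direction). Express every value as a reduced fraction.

d5 = -1/3
d6 = -59/6
d7 = 3
d8 = -11/6
d9 = 149/2
endpoint = (-139/6, -181/2)

Apply edit: d4 := 19
  d5 = d4/3 - d2 - d3/4 = -1/3
  d6 = d2 - d4 + d1 = -59/6
  d7 = d3 - 5 = 3
  d8 = d3 + d6 = -11/6
  d9 = d4*5 - d2*4 + d8 = 149/2
Walk from origin (0, 0):
  seg 1: down by d6 = -59/6 → (0, 59/6)
  seg 2: down by d9 = 149/2 → (0, -194/3)
  seg 3: right by d1 = 9/2 → (9/2, -194/3)
  seg 4: down by d4 = 19 → (9/2, -251/3)
  seg 5: right by d6 = -59/6 → (-16/3, -251/3)
  seg 6: left by d3 = 8 → (-40/3, -251/3)
  seg 7: up by d5 = -1/3 → (-40/3, -84)
  seg 8: up by d8 = -11/6 → (-40/3, -515/6)
  seg 9: down by d2 = 14/3 → (-40/3, -181/2)
  seg 10: right by d6 = -59/6 → (-139/6, -181/2)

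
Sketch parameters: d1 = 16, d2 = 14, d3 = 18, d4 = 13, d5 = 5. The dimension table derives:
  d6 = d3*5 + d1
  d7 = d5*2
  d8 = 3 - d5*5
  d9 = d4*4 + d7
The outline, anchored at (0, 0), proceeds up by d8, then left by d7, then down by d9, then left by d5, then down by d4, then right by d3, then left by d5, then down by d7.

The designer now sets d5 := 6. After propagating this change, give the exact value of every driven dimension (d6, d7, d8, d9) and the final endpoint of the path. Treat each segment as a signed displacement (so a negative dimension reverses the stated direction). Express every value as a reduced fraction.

Apply edit: d5 := 6
  d6 = d3*5 + d1 = 106
  d7 = d5*2 = 12
  d8 = 3 - d5*5 = -27
  d9 = d4*4 + d7 = 64
Walk from origin (0, 0):
  seg 1: up by d8 = -27 → (0, -27)
  seg 2: left by d7 = 12 → (-12, -27)
  seg 3: down by d9 = 64 → (-12, -91)
  seg 4: left by d5 = 6 → (-18, -91)
  seg 5: down by d4 = 13 → (-18, -104)
  seg 6: right by d3 = 18 → (0, -104)
  seg 7: left by d5 = 6 → (-6, -104)
  seg 8: down by d7 = 12 → (-6, -116)

d6 = 106
d7 = 12
d8 = -27
d9 = 64
endpoint = (-6, -116)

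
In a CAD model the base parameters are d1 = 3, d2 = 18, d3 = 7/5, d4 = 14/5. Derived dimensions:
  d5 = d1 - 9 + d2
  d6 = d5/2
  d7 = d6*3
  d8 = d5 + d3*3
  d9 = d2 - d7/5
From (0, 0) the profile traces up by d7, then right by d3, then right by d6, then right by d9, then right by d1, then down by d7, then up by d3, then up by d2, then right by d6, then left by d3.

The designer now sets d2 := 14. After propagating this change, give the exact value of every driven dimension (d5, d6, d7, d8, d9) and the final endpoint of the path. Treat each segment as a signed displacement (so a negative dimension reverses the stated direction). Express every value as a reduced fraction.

d5 = 8
d6 = 4
d7 = 12
d8 = 61/5
d9 = 58/5
endpoint = (113/5, 77/5)

Apply edit: d2 := 14
  d5 = d1 - 9 + d2 = 8
  d6 = d5/2 = 4
  d7 = d6*3 = 12
  d8 = d5 + d3*3 = 61/5
  d9 = d2 - d7/5 = 58/5
Walk from origin (0, 0):
  seg 1: up by d7 = 12 → (0, 12)
  seg 2: right by d3 = 7/5 → (7/5, 12)
  seg 3: right by d6 = 4 → (27/5, 12)
  seg 4: right by d9 = 58/5 → (17, 12)
  seg 5: right by d1 = 3 → (20, 12)
  seg 6: down by d7 = 12 → (20, 0)
  seg 7: up by d3 = 7/5 → (20, 7/5)
  seg 8: up by d2 = 14 → (20, 77/5)
  seg 9: right by d6 = 4 → (24, 77/5)
  seg 10: left by d3 = 7/5 → (113/5, 77/5)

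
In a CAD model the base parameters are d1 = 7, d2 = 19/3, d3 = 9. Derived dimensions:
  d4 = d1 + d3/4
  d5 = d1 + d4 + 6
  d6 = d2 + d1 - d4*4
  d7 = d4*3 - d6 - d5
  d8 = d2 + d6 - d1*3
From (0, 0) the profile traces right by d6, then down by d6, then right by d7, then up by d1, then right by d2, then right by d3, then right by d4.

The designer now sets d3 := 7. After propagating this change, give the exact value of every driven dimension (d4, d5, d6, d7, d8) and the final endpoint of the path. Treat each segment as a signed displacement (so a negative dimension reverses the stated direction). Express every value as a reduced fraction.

Apply edit: d3 := 7
  d4 = d1 + d3/4 = 35/4
  d5 = d1 + d4 + 6 = 87/4
  d6 = d2 + d1 - d4*4 = -65/3
  d7 = d4*3 - d6 - d5 = 157/6
  d8 = d2 + d6 - d1*3 = -109/3
Walk from origin (0, 0):
  seg 1: right by d6 = -65/3 → (-65/3, 0)
  seg 2: down by d6 = -65/3 → (-65/3, 65/3)
  seg 3: right by d7 = 157/6 → (9/2, 65/3)
  seg 4: up by d1 = 7 → (9/2, 86/3)
  seg 5: right by d2 = 19/3 → (65/6, 86/3)
  seg 6: right by d3 = 7 → (107/6, 86/3)
  seg 7: right by d4 = 35/4 → (319/12, 86/3)

d4 = 35/4
d5 = 87/4
d6 = -65/3
d7 = 157/6
d8 = -109/3
endpoint = (319/12, 86/3)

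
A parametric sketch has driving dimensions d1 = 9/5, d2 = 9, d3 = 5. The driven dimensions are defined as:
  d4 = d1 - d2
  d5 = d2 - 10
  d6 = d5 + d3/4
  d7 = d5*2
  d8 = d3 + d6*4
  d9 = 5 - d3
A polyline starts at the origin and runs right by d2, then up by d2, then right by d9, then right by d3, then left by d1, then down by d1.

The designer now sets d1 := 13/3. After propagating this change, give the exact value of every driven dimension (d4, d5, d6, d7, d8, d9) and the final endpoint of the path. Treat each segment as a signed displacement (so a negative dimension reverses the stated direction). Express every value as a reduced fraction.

Apply edit: d1 := 13/3
  d4 = d1 - d2 = -14/3
  d5 = d2 - 10 = -1
  d6 = d5 + d3/4 = 1/4
  d7 = d5*2 = -2
  d8 = d3 + d6*4 = 6
  d9 = 5 - d3 = 0
Walk from origin (0, 0):
  seg 1: right by d2 = 9 → (9, 0)
  seg 2: up by d2 = 9 → (9, 9)
  seg 3: right by d9 = 0 → (9, 9)
  seg 4: right by d3 = 5 → (14, 9)
  seg 5: left by d1 = 13/3 → (29/3, 9)
  seg 6: down by d1 = 13/3 → (29/3, 14/3)

d4 = -14/3
d5 = -1
d6 = 1/4
d7 = -2
d8 = 6
d9 = 0
endpoint = (29/3, 14/3)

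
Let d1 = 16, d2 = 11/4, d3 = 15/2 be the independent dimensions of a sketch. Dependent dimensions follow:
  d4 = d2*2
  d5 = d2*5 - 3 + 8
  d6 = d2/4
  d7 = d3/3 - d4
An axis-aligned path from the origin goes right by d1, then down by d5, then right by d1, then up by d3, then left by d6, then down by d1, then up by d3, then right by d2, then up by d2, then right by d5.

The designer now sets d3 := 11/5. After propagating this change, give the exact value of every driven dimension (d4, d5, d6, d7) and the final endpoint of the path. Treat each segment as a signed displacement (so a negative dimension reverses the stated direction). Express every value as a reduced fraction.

Apply edit: d3 := 11/5
  d4 = d2*2 = 11/2
  d5 = d2*5 - 3 + 8 = 75/4
  d6 = d2/4 = 11/16
  d7 = d3/3 - d4 = -143/30
Walk from origin (0, 0):
  seg 1: right by d1 = 16 → (16, 0)
  seg 2: down by d5 = 75/4 → (16, -75/4)
  seg 3: right by d1 = 16 → (32, -75/4)
  seg 4: up by d3 = 11/5 → (32, -331/20)
  seg 5: left by d6 = 11/16 → (501/16, -331/20)
  seg 6: down by d1 = 16 → (501/16, -651/20)
  seg 7: up by d3 = 11/5 → (501/16, -607/20)
  seg 8: right by d2 = 11/4 → (545/16, -607/20)
  seg 9: up by d2 = 11/4 → (545/16, -138/5)
  seg 10: right by d5 = 75/4 → (845/16, -138/5)

d4 = 11/2
d5 = 75/4
d6 = 11/16
d7 = -143/30
endpoint = (845/16, -138/5)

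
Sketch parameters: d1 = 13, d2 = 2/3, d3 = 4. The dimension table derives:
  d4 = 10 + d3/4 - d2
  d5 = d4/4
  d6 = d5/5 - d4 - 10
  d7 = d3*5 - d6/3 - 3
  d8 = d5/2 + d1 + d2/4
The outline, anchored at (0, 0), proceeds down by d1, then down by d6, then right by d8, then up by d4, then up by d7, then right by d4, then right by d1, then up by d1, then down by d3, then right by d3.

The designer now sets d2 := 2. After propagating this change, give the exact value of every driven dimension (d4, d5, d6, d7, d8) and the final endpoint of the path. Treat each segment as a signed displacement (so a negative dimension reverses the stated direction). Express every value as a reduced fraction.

Apply edit: d2 := 2
  d4 = 10 + d3/4 - d2 = 9
  d5 = d4/4 = 9/4
  d6 = d5/5 - d4 - 10 = -371/20
  d7 = d3*5 - d6/3 - 3 = 1391/60
  d8 = d5/2 + d1 + d2/4 = 117/8
Walk from origin (0, 0):
  seg 1: down by d1 = 13 → (0, -13)
  seg 2: down by d6 = -371/20 → (0, 111/20)
  seg 3: right by d8 = 117/8 → (117/8, 111/20)
  seg 4: up by d4 = 9 → (117/8, 291/20)
  seg 5: up by d7 = 1391/60 → (117/8, 566/15)
  seg 6: right by d4 = 9 → (189/8, 566/15)
  seg 7: right by d1 = 13 → (293/8, 566/15)
  seg 8: up by d1 = 13 → (293/8, 761/15)
  seg 9: down by d3 = 4 → (293/8, 701/15)
  seg 10: right by d3 = 4 → (325/8, 701/15)

d4 = 9
d5 = 9/4
d6 = -371/20
d7 = 1391/60
d8 = 117/8
endpoint = (325/8, 701/15)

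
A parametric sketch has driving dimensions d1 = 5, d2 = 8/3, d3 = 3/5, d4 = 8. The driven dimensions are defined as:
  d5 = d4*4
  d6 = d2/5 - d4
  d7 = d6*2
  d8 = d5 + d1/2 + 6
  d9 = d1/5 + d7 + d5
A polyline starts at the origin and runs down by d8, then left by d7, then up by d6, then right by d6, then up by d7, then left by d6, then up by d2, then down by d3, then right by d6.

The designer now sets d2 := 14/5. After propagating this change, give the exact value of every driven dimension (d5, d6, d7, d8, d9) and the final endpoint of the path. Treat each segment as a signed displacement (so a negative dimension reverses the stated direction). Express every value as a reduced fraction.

d5 = 32
d6 = -186/25
d7 = -372/25
d8 = 81/2
d9 = 453/25
endpoint = (186/25, -3031/50)

Apply edit: d2 := 14/5
  d5 = d4*4 = 32
  d6 = d2/5 - d4 = -186/25
  d7 = d6*2 = -372/25
  d8 = d5 + d1/2 + 6 = 81/2
  d9 = d1/5 + d7 + d5 = 453/25
Walk from origin (0, 0):
  seg 1: down by d8 = 81/2 → (0, -81/2)
  seg 2: left by d7 = -372/25 → (372/25, -81/2)
  seg 3: up by d6 = -186/25 → (372/25, -2397/50)
  seg 4: right by d6 = -186/25 → (186/25, -2397/50)
  seg 5: up by d7 = -372/25 → (186/25, -3141/50)
  seg 6: left by d6 = -186/25 → (372/25, -3141/50)
  seg 7: up by d2 = 14/5 → (372/25, -3001/50)
  seg 8: down by d3 = 3/5 → (372/25, -3031/50)
  seg 9: right by d6 = -186/25 → (186/25, -3031/50)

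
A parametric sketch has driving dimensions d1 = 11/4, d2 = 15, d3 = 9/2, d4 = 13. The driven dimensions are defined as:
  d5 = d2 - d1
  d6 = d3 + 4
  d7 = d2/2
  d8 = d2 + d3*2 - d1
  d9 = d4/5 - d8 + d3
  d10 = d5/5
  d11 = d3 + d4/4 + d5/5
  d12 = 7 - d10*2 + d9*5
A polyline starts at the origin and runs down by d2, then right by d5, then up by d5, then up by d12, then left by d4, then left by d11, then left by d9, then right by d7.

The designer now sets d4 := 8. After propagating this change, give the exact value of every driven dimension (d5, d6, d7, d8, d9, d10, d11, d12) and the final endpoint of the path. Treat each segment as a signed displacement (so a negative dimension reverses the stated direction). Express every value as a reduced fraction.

d5 = 49/4
d6 = 17/2
d7 = 15/2
d8 = 85/4
d9 = -303/20
d10 = 49/20
d11 = 179/20
d12 = -1473/20
endpoint = (359/20, -382/5)

Apply edit: d4 := 8
  d5 = d2 - d1 = 49/4
  d6 = d3 + 4 = 17/2
  d7 = d2/2 = 15/2
  d8 = d2 + d3*2 - d1 = 85/4
  d9 = d4/5 - d8 + d3 = -303/20
  d10 = d5/5 = 49/20
  d11 = d3 + d4/4 + d5/5 = 179/20
  d12 = 7 - d10*2 + d9*5 = -1473/20
Walk from origin (0, 0):
  seg 1: down by d2 = 15 → (0, -15)
  seg 2: right by d5 = 49/4 → (49/4, -15)
  seg 3: up by d5 = 49/4 → (49/4, -11/4)
  seg 4: up by d12 = -1473/20 → (49/4, -382/5)
  seg 5: left by d4 = 8 → (17/4, -382/5)
  seg 6: left by d11 = 179/20 → (-47/10, -382/5)
  seg 7: left by d9 = -303/20 → (209/20, -382/5)
  seg 8: right by d7 = 15/2 → (359/20, -382/5)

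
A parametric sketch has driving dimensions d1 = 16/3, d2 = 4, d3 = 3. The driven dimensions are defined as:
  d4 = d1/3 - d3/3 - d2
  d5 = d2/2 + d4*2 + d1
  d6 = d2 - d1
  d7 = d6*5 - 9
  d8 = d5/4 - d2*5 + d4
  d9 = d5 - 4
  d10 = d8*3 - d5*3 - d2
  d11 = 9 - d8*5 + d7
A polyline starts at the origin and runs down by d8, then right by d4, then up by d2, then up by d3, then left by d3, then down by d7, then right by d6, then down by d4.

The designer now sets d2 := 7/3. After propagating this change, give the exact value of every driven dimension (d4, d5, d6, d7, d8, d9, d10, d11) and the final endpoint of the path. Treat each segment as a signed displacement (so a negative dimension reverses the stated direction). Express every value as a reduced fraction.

Apply edit: d2 := 7/3
  d4 = d1/3 - d3/3 - d2 = -14/9
  d5 = d2/2 + d4*2 + d1 = 61/18
  d6 = d2 - d1 = -3
  d7 = d6*5 - 9 = -24
  d8 = d5/4 - d2*5 + d4 = -99/8
  d9 = d5 - 4 = -11/18
  d10 = d8*3 - d5*3 - d2 = -397/8
  d11 = 9 - d8*5 + d7 = 375/8
Walk from origin (0, 0):
  seg 1: down by d8 = -99/8 → (0, 99/8)
  seg 2: right by d4 = -14/9 → (-14/9, 99/8)
  seg 3: up by d2 = 7/3 → (-14/9, 353/24)
  seg 4: up by d3 = 3 → (-14/9, 425/24)
  seg 5: left by d3 = 3 → (-41/9, 425/24)
  seg 6: down by d7 = -24 → (-41/9, 1001/24)
  seg 7: right by d6 = -3 → (-68/9, 1001/24)
  seg 8: down by d4 = -14/9 → (-68/9, 3115/72)

d4 = -14/9
d5 = 61/18
d6 = -3
d7 = -24
d8 = -99/8
d9 = -11/18
d10 = -397/8
d11 = 375/8
endpoint = (-68/9, 3115/72)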